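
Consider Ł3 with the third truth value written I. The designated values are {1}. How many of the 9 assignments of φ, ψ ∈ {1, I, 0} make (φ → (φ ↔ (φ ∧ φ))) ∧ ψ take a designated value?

3

Designated under: (φ=1, ψ=1); (φ=I, ψ=1); (φ=0, ψ=1).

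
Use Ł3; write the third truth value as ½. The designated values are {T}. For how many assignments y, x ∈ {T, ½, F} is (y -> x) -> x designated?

5

Of the 9 assignments, 5 give a value in {T}.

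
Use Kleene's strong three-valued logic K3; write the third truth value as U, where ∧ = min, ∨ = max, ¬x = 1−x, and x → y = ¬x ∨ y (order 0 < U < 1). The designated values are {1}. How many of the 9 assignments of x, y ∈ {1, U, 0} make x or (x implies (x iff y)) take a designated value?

6

Of the 9 assignments, 6 give a value in {1}.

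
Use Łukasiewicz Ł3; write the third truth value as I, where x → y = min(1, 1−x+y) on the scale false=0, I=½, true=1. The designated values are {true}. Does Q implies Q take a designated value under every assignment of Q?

Every assignment of Q over {true, I, false} gives a value in {true}.
In particular, with Q=I: Q implies Q = true.

Yes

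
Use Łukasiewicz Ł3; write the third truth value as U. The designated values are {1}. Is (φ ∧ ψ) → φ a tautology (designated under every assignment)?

Yes

Every assignment of φ, ψ over {1, U, 0} gives a value in {1}.
In particular, with φ=U, ψ=U: (φ ∧ ψ) → φ = 1.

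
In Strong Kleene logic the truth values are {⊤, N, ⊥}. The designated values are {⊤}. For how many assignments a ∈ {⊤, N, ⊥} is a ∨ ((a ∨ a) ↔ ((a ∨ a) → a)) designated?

a=⊤: ⊤ ✓
a=N: N ·
a=⊥: ⊥ ·

1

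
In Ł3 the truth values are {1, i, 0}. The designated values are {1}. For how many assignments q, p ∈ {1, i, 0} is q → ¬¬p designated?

Of the 9 assignments, 6 give a value in {1}.

6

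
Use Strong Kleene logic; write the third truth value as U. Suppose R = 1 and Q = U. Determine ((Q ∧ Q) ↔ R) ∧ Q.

Q ∧ Q = U ∧ U = U
(Q ∧ Q) ↔ R = U ↔ 1 = U
((Q ∧ Q) ↔ R) ∧ Q = U ∧ U = U

U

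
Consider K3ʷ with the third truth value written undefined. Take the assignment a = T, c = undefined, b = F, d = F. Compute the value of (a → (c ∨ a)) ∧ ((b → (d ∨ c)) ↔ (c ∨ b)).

c ∨ a = undefined ∨ T = undefined
a → (c ∨ a) = T → undefined = undefined  [any arg is the third value ⇒ result is the third value]
d ∨ c = F ∨ undefined = undefined
b → (d ∨ c) = F → undefined = undefined
c ∨ b = undefined ∨ F = undefined
(b → (d ∨ c)) ↔ (c ∨ b) = undefined ↔ undefined = undefined
(a → (c ∨ a)) ∧ ((b → (d ∨ c)) ↔ (c ∨ b)) = undefined ∧ undefined = undefined

undefined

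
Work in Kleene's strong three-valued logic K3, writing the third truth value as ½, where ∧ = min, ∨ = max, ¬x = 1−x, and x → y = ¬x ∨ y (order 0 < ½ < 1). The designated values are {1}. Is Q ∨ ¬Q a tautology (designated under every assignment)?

Countermodel: Q=½ gives ½, which is not designated.

No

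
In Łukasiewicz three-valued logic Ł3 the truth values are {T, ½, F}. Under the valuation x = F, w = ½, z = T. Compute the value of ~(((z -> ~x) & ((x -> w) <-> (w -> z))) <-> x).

~x = ~F = T
z -> ~x = T -> T = T
x -> w = F -> ½ = T  [min(1, 1−0+½)]
w -> z = ½ -> T = T
(x -> w) <-> (w -> z) = T <-> T = T
(z -> ~x) & ((x -> w) <-> (w -> z)) = T & T = T
((z -> ~x) & ((x -> w) <-> (w -> z))) <-> x = T <-> F = F
~(((z -> ~x) & ((x -> w) <-> (w -> z))) <-> x) = ~F = T

T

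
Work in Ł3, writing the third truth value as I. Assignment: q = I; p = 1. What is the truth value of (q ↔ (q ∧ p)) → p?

q ∧ p = I ∧ 1 = I
q ↔ (q ∧ p) = I ↔ I = 1  [1 − |½−½|]
(q ↔ (q ∧ p)) → p = 1 → 1 = 1

1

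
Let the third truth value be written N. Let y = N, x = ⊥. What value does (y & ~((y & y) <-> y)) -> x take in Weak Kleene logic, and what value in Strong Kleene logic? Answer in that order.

N; N

In Weak Kleene logic: y & y = N & N = N
(y & y) <-> y = N <-> N = N
~((y & y) <-> y) = ~N = N
y & ~((y & y) <-> y) = N & N = N
(y & ~((y & y) <-> y)) -> x = N -> ⊥ = N  [any arg is the third value ⇒ result is the third value]
In Strong Kleene logic: y & y = N & N = N
(y & y) <-> y = N <-> N = N
~((y & y) <-> y) = ~N = N
y & ~((y & y) <-> y) = N & N = N
(y & ~((y & y) <-> y)) -> x = N -> ⊥ = N  [~N | ⊥]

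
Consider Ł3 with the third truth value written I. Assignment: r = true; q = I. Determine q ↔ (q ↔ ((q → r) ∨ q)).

q → r = I → true = true  [min(1, 1−½+1)]
(q → r) ∨ q = true ∨ I = true
q ↔ ((q → r) ∨ q) = I ↔ true = I
q ↔ (q ↔ ((q → r) ∨ q)) = I ↔ I = true

true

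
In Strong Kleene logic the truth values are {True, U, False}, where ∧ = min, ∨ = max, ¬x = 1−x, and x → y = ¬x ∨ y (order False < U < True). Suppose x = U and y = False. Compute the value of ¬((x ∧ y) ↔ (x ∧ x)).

x ∧ y = U ∧ False = False
x ∧ x = U ∧ U = U
(x ∧ y) ↔ (x ∧ x) = False ↔ U = U
¬((x ∧ y) ↔ (x ∧ x)) = ¬U = U

U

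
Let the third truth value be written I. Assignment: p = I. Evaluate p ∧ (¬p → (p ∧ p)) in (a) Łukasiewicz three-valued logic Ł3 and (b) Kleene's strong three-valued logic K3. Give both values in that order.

I; I

In Łukasiewicz three-valued logic Ł3: ¬p = ¬I = I
p ∧ p = I ∧ I = I
¬p → (p ∧ p) = I → I = T  [min(1, 1−½+½)]
p ∧ (¬p → (p ∧ p)) = I ∧ T = I
In Kleene's strong three-valued logic K3: ¬p = ¬I = I
p ∧ p = I ∧ I = I
¬p → (p ∧ p) = I → I = I  [¬I ∨ I]
p ∧ (¬p → (p ∧ p)) = I ∧ I = I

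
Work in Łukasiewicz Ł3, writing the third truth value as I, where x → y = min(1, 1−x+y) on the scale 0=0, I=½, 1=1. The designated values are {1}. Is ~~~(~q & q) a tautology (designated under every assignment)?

No

Countermodel: q=I gives I, which is not designated.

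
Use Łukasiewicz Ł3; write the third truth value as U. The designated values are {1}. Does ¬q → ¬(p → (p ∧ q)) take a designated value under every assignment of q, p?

No

Countermodel: q=U, p=U gives U, which is not designated.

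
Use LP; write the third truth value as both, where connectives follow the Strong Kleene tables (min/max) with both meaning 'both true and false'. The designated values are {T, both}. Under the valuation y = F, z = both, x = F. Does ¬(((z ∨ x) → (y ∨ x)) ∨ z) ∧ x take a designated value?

z ∨ x = both ∨ F = both
y ∨ x = F ∨ F = F
(z ∨ x) → (y ∨ x) = both → F = both
((z ∨ x) → (y ∨ x)) ∨ z = both ∨ both = both
¬(((z ∨ x) → (y ∨ x)) ∨ z) = ¬both = both
¬(((z ∨ x) → (y ∨ x)) ∨ z) ∧ x = both ∧ F = F
F ∉ {T, both}.

No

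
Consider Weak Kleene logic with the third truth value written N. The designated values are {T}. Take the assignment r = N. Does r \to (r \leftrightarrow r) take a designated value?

r \leftrightarrow r = N \leftrightarrow N = N
r \to (r \leftrightarrow r) = N \to N = N
N ∉ {T}.

No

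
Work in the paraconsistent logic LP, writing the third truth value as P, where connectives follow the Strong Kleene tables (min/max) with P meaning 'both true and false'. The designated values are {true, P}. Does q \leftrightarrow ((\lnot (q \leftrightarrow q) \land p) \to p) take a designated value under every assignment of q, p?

No

Countermodel: q=false, p=true gives false, which is not designated.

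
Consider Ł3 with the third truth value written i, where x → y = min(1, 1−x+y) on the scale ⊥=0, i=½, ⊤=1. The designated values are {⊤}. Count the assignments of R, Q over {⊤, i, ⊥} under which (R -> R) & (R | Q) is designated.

Of the 9 assignments, 5 give a value in {⊤}.

5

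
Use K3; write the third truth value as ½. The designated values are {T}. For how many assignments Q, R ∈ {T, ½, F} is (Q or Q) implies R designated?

Of the 9 assignments, 5 give a value in {T}.

5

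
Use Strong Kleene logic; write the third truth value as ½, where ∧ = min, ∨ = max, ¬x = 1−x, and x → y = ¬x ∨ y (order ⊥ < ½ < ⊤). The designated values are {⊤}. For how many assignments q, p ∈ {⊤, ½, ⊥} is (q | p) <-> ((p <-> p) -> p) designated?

Designated under: (q=⊤, p=⊤); (q=½, p=⊤); (q=⊥, p=⊤); (q=⊥, p=⊥).

4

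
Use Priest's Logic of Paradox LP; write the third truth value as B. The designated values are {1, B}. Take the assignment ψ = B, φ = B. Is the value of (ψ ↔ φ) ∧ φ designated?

ψ ↔ φ = B ↔ B = B
(ψ ↔ φ) ∧ φ = B ∧ B = B
B ∈ {1, B}.

Yes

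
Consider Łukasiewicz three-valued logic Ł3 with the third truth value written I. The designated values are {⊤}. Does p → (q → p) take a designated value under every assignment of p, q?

Every assignment of p, q over {⊤, I, ⊥} gives a value in {⊤}.
In particular, with p=I, q=I: p → (q → p) = ⊤.

Yes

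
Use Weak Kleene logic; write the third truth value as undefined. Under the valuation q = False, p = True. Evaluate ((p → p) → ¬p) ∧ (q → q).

p → p = True → True = True
¬p = ¬True = False
(p → p) → ¬p = True → False = False
q → q = False → False = True
((p → p) → ¬p) ∧ (q → q) = False ∧ True = False

False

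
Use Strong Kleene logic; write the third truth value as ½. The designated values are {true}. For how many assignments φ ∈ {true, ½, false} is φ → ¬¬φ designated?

2

φ=true: true ✓
φ=½: ½ ·
φ=false: true ✓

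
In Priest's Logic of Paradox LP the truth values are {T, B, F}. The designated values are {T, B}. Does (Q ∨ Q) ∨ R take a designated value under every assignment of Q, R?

Countermodel: Q=F, R=F gives F, which is not designated.

No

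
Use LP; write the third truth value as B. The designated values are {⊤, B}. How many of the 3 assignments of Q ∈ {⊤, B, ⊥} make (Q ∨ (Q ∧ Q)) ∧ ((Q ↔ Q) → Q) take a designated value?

2

Q=⊤: ⊤ ✓
Q=B: B ✓
Q=⊥: ⊥ ·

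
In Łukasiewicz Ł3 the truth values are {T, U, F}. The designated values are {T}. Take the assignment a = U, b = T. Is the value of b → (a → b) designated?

a → b = U → T = T  [min(1, 1−½+1)]
b → (a → b) = T → T = T
T ∈ {T}.

Yes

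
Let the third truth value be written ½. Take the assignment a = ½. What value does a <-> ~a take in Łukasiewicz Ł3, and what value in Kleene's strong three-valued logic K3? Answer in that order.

True; ½

In Łukasiewicz Ł3: ~a = ~½ = ½
a <-> ~a = ½ <-> ½ = True  [1 − |½−½|]
In Kleene's strong three-valued logic K3: ~a = ~½ = ½
a <-> ~a = ½ <-> ½ = ½
They differ because Łukasiewicz Ł3 and Kleene's strong three-valued logic K3 treat ½ differently under implication.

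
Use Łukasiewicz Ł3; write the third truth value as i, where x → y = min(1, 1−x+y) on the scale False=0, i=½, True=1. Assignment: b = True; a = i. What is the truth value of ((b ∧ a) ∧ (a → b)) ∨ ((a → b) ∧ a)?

i

b ∧ a = True ∧ i = i
a → b = i → True = True  [min(1, 1−½+1)]
(b ∧ a) ∧ (a → b) = i ∧ True = i
a → b = i → True = True
(a → b) ∧ a = True ∧ i = i
((b ∧ a) ∧ (a → b)) ∨ ((a → b) ∧ a) = i ∨ i = i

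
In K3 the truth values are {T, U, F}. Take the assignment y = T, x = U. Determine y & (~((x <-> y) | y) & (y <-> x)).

F

x <-> y = U <-> T = U
(x <-> y) | y = U | T = T
~((x <-> y) | y) = ~T = F
y <-> x = T <-> U = U
~((x <-> y) | y) & (y <-> x) = F & U = F
y & (~((x <-> y) | y) & (y <-> x)) = T & F = F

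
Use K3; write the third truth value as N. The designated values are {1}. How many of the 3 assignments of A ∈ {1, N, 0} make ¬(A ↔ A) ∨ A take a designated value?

1

A=1: 1 ✓
A=N: N ·
A=0: 0 ·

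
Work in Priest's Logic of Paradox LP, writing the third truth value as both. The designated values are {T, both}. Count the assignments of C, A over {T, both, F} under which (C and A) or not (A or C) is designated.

7

Of the 9 assignments, 7 give a value in {T, both}.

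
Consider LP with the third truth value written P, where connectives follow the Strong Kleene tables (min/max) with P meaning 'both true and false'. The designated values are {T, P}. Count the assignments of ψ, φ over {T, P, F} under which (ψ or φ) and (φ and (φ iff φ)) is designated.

Of the 9 assignments, 6 give a value in {T, P}.

6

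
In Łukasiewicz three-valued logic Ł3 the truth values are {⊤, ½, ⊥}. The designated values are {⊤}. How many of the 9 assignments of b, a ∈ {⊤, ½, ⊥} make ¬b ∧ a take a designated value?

Designated under: (b=⊥, a=⊤).

1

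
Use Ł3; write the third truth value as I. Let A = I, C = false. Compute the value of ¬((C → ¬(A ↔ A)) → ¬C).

A ↔ A = I ↔ I = true
¬(A ↔ A) = ¬true = false
C → ¬(A ↔ A) = false → false = true
¬C = ¬false = true
(C → ¬(A ↔ A)) → ¬C = true → true = true
¬((C → ¬(A ↔ A)) → ¬C) = ¬true = false

false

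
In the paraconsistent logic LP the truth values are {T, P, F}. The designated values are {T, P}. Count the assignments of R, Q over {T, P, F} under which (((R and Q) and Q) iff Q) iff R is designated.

Of the 9 assignments, 8 give a value in {T, P}.

8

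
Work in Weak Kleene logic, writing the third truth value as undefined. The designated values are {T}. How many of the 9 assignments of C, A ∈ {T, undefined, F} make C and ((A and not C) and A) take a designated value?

0

Of the 9 assignments, 0 give a value in {T}.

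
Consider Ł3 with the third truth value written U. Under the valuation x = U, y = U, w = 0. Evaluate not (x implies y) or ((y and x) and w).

x implies y = U implies U = 1
not (x implies y) = not 1 = 0
y and x = U and U = U
(y and x) and w = U and 0 = 0
not (x implies y) or ((y and x) and w) = 0 or 0 = 0

0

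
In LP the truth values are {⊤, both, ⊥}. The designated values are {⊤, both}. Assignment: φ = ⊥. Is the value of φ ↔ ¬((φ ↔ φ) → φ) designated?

φ ↔ φ = ⊥ ↔ ⊥ = ⊤
(φ ↔ φ) → φ = ⊤ → ⊥ = ⊥
¬((φ ↔ φ) → φ) = ¬⊥ = ⊤
φ ↔ ¬((φ ↔ φ) → φ) = ⊥ ↔ ⊤ = ⊥
⊥ ∉ {⊤, both}.

No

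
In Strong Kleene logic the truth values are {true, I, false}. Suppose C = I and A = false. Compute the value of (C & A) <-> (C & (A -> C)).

I

C & A = I & false = false
A -> C = false -> I = true  [~false | I]
C & (A -> C) = I & true = I
(C & A) <-> (C & (A -> C)) = false <-> I = I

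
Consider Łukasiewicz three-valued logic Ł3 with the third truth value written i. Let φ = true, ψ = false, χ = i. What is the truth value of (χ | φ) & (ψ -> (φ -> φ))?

χ | φ = i | true = true
φ -> φ = true -> true = true
ψ -> (φ -> φ) = false -> true = true
(χ | φ) & (ψ -> (φ -> φ)) = true & true = true

true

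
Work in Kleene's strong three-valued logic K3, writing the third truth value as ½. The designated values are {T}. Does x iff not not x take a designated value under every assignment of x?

Countermodel: x=½ gives ½, which is not designated.

No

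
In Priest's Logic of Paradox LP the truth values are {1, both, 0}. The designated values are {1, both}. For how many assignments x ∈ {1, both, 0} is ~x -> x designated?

2

x=1: 1 ✓
x=both: both ✓
x=0: 0 ·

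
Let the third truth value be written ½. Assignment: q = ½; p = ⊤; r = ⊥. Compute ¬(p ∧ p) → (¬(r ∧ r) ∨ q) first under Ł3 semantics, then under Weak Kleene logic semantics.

In Ł3: p ∧ p = ⊤ ∧ ⊤ = ⊤
¬(p ∧ p) = ¬⊤ = ⊥
r ∧ r = ⊥ ∧ ⊥ = ⊥
¬(r ∧ r) = ¬⊥ = ⊤
¬(r ∧ r) ∨ q = ⊤ ∨ ½ = ⊤
¬(p ∧ p) → (¬(r ∧ r) ∨ q) = ⊥ → ⊤ = ⊤
In Weak Kleene logic: p ∧ p = ⊤ ∧ ⊤ = ⊤
¬(p ∧ p) = ¬⊤ = ⊥
r ∧ r = ⊥ ∧ ⊥ = ⊥
¬(r ∧ r) = ¬⊥ = ⊤
¬(r ∧ r) ∨ q = ⊤ ∨ ½ = ½
¬(p ∧ p) → (¬(r ∧ r) ∨ q) = ⊥ → ½ = ½  [any arg is the third value ⇒ result is the third value]
They differ because Ł3 and Weak Kleene logic treat ½ differently under the binary connectives.

⊤; ½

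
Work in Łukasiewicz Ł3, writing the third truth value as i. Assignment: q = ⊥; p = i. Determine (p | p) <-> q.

i

p | p = i | i = i
(p | p) <-> q = i <-> ⊥ = i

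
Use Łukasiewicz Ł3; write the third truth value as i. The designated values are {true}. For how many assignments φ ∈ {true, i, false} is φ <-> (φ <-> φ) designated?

1

φ=true: true ✓
φ=i: i ·
φ=false: false ·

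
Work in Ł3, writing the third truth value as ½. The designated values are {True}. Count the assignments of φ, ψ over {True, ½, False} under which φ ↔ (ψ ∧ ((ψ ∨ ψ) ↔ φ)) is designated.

Of the 9 assignments, 5 give a value in {True}.

5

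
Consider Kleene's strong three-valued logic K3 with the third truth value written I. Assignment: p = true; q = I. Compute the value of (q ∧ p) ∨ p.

true

q ∧ p = I ∧ true = I
(q ∧ p) ∨ p = I ∨ true = true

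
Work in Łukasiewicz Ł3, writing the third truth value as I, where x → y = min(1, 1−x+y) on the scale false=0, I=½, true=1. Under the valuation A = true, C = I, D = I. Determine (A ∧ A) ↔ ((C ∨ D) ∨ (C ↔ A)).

A ∧ A = true ∧ true = true
C ∨ D = I ∨ I = I
C ↔ A = I ↔ true = I
(C ∨ D) ∨ (C ↔ A) = I ∨ I = I
(A ∧ A) ↔ ((C ∨ D) ∨ (C ↔ A)) = true ↔ I = I

I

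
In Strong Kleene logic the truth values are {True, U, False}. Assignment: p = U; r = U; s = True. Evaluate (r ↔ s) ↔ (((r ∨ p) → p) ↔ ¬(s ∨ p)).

U

r ↔ s = U ↔ True = U
r ∨ p = U ∨ U = U
(r ∨ p) → p = U → U = U  [¬U ∨ U]
s ∨ p = True ∨ U = True
¬(s ∨ p) = ¬True = False
((r ∨ p) → p) ↔ ¬(s ∨ p) = U ↔ False = U
(r ↔ s) ↔ (((r ∨ p) → p) ↔ ¬(s ∨ p)) = U ↔ U = U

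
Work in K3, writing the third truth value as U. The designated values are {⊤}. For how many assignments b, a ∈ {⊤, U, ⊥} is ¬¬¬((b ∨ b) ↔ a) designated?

2

Designated under: (b=⊤, a=⊥); (b=⊥, a=⊤).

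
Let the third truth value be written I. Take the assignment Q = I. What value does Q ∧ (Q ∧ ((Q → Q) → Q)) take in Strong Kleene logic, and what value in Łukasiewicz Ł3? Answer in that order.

In Strong Kleene logic: Q → Q = I → I = I  [¬I ∨ I]
(Q → Q) → Q = I → I = I
Q ∧ ((Q → Q) → Q) = I ∧ I = I
Q ∧ (Q ∧ ((Q → Q) → Q)) = I ∧ I = I
In Łukasiewicz Ł3: Q → Q = I → I = true  [min(1, 1−½+½)]
(Q → Q) → Q = true → I = I
Q ∧ ((Q → Q) → Q) = I ∧ I = I
Q ∧ (Q ∧ ((Q → Q) → Q)) = I ∧ I = I

I; I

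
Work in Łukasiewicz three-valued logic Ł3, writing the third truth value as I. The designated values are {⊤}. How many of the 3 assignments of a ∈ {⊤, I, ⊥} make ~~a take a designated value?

1

a=⊤: ⊤ ✓
a=I: I ·
a=⊥: ⊥ ·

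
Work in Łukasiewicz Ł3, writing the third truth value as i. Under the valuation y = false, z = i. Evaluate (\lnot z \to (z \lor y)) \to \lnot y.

\lnot z = \lnot i = i
z \lor y = i \lor false = i
\lnot z \to (z \lor y) = i \to i = true  [min(1, 1−½+½)]
\lnot y = \lnot false = true
(\lnot z \to (z \lor y)) \to \lnot y = true \to true = true

true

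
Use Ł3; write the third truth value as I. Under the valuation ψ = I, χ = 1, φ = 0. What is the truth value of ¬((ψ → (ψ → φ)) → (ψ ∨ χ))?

ψ → φ = I → 0 = I  [min(1, 1−½+0)]
ψ → (ψ → φ) = I → I = 1
ψ ∨ χ = I ∨ 1 = 1
(ψ → (ψ → φ)) → (ψ ∨ χ) = 1 → 1 = 1
¬((ψ → (ψ → φ)) → (ψ ∨ χ)) = ¬1 = 0

0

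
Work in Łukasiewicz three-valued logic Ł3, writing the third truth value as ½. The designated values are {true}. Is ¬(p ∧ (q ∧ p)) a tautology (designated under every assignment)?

Countermodel: p=true, q=true gives false, which is not designated.

No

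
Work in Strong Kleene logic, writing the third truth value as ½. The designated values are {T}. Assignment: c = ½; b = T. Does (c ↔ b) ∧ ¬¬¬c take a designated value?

No

c ↔ b = ½ ↔ T = ½
¬c = ¬½ = ½
¬¬c = ¬½ = ½
¬¬¬c = ¬½ = ½
(c ↔ b) ∧ ¬¬¬c = ½ ∧ ½ = ½
½ ∉ {T}.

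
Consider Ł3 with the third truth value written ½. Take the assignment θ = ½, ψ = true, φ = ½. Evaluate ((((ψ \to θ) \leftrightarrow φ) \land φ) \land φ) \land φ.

ψ \to θ = true \to ½ = ½  [min(1, 1−1+½)]
(ψ \to θ) \leftrightarrow φ = ½ \leftrightarrow ½ = true
((ψ \to θ) \leftrightarrow φ) \land φ = true \land ½ = ½
(((ψ \to θ) \leftrightarrow φ) \land φ) \land φ = ½ \land ½ = ½
((((ψ \to θ) \leftrightarrow φ) \land φ) \land φ) \land φ = ½ \land ½ = ½

½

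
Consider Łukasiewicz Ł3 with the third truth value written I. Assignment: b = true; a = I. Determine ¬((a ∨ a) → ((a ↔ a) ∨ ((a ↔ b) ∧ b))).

false

a ∨ a = I ∨ I = I
a ↔ a = I ↔ I = true  [1 − |½−½|]
a ↔ b = I ↔ true = I
(a ↔ b) ∧ b = I ∧ true = I
(a ↔ a) ∨ ((a ↔ b) ∧ b) = true ∨ I = true
(a ∨ a) → ((a ↔ a) ∨ ((a ↔ b) ∧ b)) = I → true = true
¬((a ∨ a) → ((a ↔ a) ∨ ((a ↔ b) ∧ b))) = ¬true = false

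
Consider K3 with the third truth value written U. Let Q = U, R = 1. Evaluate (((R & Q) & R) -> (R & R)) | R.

R & Q = 1 & U = U
(R & Q) & R = U & 1 = U
R & R = 1 & 1 = 1
((R & Q) & R) -> (R & R) = U -> 1 = 1  [~U | 1]
(((R & Q) & R) -> (R & R)) | R = 1 | 1 = 1

1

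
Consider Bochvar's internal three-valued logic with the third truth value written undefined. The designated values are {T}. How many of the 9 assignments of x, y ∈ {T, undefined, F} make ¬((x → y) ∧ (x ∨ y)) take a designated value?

Designated under: (x=T, y=F); (x=F, y=F).

2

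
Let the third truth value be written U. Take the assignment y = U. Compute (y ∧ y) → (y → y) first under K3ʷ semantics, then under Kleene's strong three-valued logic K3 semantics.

In K3ʷ: y ∧ y = U ∧ U = U
y → y = U → U = U  [any arg is the third value ⇒ result is the third value]
(y ∧ y) → (y → y) = U → U = U
In Kleene's strong three-valued logic K3: y ∧ y = U ∧ U = U
y → y = U → U = U  [¬U ∨ U]
(y ∧ y) → (y → y) = U → U = U

U; U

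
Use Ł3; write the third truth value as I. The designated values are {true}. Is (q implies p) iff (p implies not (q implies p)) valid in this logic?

Countermodel: q=true, p=true gives false, which is not designated.

No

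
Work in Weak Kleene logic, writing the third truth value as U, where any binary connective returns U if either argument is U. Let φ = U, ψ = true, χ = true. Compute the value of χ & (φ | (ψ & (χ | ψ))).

U

χ | ψ = true | true = true
ψ & (χ | ψ) = true & true = true
φ | (ψ & (χ | ψ)) = U | true = U
χ & (φ | (ψ & (χ | ψ))) = true & U = U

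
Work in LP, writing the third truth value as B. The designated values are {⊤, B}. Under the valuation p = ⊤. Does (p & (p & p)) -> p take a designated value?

p & p = ⊤ & ⊤ = ⊤
p & (p & p) = ⊤ & ⊤ = ⊤
(p & (p & p)) -> p = ⊤ -> ⊤ = ⊤
⊤ ∈ {⊤, B}.

Yes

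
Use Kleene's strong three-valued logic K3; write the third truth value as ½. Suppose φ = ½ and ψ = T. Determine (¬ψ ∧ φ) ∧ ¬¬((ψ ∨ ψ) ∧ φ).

¬ψ = ¬T = F
¬ψ ∧ φ = F ∧ ½ = F
ψ ∨ ψ = T ∨ T = T
(ψ ∨ ψ) ∧ φ = T ∧ ½ = ½
¬((ψ ∨ ψ) ∧ φ) = ¬½ = ½
¬¬((ψ ∨ ψ) ∧ φ) = ¬½ = ½
(¬ψ ∧ φ) ∧ ¬¬((ψ ∨ ψ) ∧ φ) = F ∧ ½ = F

F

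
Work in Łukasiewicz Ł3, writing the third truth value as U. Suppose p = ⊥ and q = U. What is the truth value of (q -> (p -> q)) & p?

⊥

p -> q = ⊥ -> U = ⊤  [min(1, 1−0+½)]
q -> (p -> q) = U -> ⊤ = ⊤
(q -> (p -> q)) & p = ⊤ & ⊥ = ⊥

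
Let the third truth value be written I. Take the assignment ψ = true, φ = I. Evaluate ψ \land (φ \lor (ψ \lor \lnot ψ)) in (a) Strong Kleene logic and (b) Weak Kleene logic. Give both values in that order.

In Strong Kleene logic: \lnot ψ = \lnot true = false
ψ \lor \lnot ψ = true \lor false = true
φ \lor (ψ \lor \lnot ψ) = I \lor true = true
ψ \land (φ \lor (ψ \lor \lnot ψ)) = true \land true = true
In Weak Kleene logic: \lnot ψ = \lnot true = false
ψ \lor \lnot ψ = true \lor false = true
φ \lor (ψ \lor \lnot ψ) = I \lor true = I
ψ \land (φ \lor (ψ \lor \lnot ψ)) = true \land I = I
They differ because Strong Kleene logic and Weak Kleene logic treat I differently under the binary connectives.

true; I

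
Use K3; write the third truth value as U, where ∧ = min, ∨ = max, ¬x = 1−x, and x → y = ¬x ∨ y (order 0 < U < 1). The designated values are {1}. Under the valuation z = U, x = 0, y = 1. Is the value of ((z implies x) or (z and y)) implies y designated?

Yes

z implies x = U implies 0 = U
z and y = U and 1 = U
(z implies x) or (z and y) = U or U = U
((z implies x) or (z and y)) implies y = U implies 1 = 1
1 ∈ {1}.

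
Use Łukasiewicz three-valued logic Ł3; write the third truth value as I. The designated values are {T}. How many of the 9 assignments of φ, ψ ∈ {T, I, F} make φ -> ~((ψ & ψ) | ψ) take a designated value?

6

Of the 9 assignments, 6 give a value in {T}.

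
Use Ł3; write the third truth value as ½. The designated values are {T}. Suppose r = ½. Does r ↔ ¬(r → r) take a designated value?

No

r → r = ½ → ½ = T
¬(r → r) = ¬T = F
r ↔ ¬(r → r) = ½ ↔ F = ½
½ ∉ {T}.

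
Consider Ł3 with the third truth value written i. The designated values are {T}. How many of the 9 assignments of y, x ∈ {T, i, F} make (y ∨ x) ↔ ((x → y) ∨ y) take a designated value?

4

Designated under: (y=T, x=T); (y=T, x=i); (y=T, x=F); (y=F, x=i).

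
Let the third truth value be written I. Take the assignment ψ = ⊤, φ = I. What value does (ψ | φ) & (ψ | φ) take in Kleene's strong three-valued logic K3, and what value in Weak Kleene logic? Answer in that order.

⊤; I

In Kleene's strong three-valued logic K3: ψ | φ = ⊤ | I = ⊤
ψ | φ = ⊤ | I = ⊤
(ψ | φ) & (ψ | φ) = ⊤ & ⊤ = ⊤
In Weak Kleene logic: ψ | φ = ⊤ | I = I
ψ | φ = ⊤ | I = I
(ψ | φ) & (ψ | φ) = I & I = I
They differ because Kleene's strong three-valued logic K3 and Weak Kleene logic treat I differently under the binary connectives.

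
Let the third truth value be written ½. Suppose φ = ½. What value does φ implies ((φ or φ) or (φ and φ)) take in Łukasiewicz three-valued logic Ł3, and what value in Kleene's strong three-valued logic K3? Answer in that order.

true; ½

In Łukasiewicz three-valued logic Ł3: φ or φ = ½ or ½ = ½
φ and φ = ½ and ½ = ½
(φ or φ) or (φ and φ) = ½ or ½ = ½
φ implies ((φ or φ) or (φ and φ)) = ½ implies ½ = true  [min(1, 1−½+½)]
In Kleene's strong three-valued logic K3: φ or φ = ½ or ½ = ½
φ and φ = ½ and ½ = ½
(φ or φ) or (φ and φ) = ½ or ½ = ½
φ implies ((φ or φ) or (φ and φ)) = ½ implies ½ = ½  [not ½ or ½]
They differ because Łukasiewicz three-valued logic Ł3 and Kleene's strong three-valued logic K3 treat ½ differently under implication.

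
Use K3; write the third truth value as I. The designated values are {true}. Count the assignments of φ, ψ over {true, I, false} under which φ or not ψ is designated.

5

Of the 9 assignments, 5 give a value in {true}.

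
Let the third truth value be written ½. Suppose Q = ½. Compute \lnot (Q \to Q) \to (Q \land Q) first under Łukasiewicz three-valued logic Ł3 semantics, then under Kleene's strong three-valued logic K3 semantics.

In Łukasiewicz three-valued logic Ł3: Q \to Q = ½ \to ½ = 1  [min(1, 1−½+½)]
\lnot (Q \to Q) = \lnot 1 = 0
Q \land Q = ½ \land ½ = ½
\lnot (Q \to Q) \to (Q \land Q) = 0 \to ½ = 1
In Kleene's strong three-valued logic K3: Q \to Q = ½ \to ½ = ½  [\lnot ½ \lor ½]
\lnot (Q \to Q) = \lnot ½ = ½
Q \land Q = ½ \land ½ = ½
\lnot (Q \to Q) \to (Q \land Q) = ½ \to ½ = ½
They differ because Łukasiewicz three-valued logic Ł3 and Kleene's strong three-valued logic K3 treat ½ differently under implication.

1; ½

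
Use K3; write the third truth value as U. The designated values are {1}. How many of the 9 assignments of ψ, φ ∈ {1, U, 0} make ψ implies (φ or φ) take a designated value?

5

Of the 9 assignments, 5 give a value in {1}.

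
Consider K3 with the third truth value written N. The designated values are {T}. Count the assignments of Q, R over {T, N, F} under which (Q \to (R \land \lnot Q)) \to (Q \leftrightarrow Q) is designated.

Of the 9 assignments, 6 give a value in {T}.

6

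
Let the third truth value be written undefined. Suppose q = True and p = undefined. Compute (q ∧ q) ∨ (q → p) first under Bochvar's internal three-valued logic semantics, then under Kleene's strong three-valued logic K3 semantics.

undefined; True

In Bochvar's internal three-valued logic: q ∧ q = True ∧ True = True
q → p = True → undefined = undefined  [any arg is the third value ⇒ result is the third value]
(q ∧ q) ∨ (q → p) = True ∨ undefined = undefined
In Kleene's strong three-valued logic K3: q ∧ q = True ∧ True = True
q → p = True → undefined = undefined  [¬True ∨ undefined]
(q ∧ q) ∨ (q → p) = True ∨ undefined = True
They differ because Bochvar's internal three-valued logic and Kleene's strong three-valued logic K3 treat undefined differently under the binary connectives.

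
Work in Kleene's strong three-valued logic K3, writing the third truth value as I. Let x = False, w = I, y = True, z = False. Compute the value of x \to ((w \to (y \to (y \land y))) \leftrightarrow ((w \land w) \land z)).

y \land y = True \land True = True
y \to (y \land y) = True \to True = True
w \to (y \to (y \land y)) = I \to True = True  [\lnot I \lor True]
w \land w = I \land I = I
(w \land w) \land z = I \land False = False
(w \to (y \to (y \land y))) \leftrightarrow ((w \land w) \land z) = True \leftrightarrow False = False
x \to ((w \to (y \to (y \land y))) \leftrightarrow ((w \land w) \land z)) = False \to False = True

True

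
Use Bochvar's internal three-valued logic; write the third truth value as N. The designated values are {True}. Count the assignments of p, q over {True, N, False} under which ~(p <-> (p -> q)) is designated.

3

Designated under: (p=True, q=False); (p=False, q=True); (p=False, q=False).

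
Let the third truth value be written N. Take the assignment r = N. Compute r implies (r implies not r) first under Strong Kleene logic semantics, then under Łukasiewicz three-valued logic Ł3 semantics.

In Strong Kleene logic: not r = not N = N
r implies not r = N implies N = N
r implies (r implies not r) = N implies N = N
In Łukasiewicz three-valued logic Ł3: not r = not N = N
r implies not r = N implies N = T
r implies (r implies not r) = N implies T = T
They differ because Strong Kleene logic and Łukasiewicz three-valued logic Ł3 treat N differently under implication.

N; T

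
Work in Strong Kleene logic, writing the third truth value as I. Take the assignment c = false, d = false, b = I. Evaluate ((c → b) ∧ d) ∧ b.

c → b = false → I = true
(c → b) ∧ d = true ∧ false = false
((c → b) ∧ d) ∧ b = false ∧ I = false

false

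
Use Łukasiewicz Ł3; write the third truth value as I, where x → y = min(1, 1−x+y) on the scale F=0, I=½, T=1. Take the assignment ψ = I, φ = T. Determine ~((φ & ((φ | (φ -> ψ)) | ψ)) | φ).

F

φ -> ψ = T -> I = I  [min(1, 1−1+½)]
φ | (φ -> ψ) = T | I = T
(φ | (φ -> ψ)) | ψ = T | I = T
φ & ((φ | (φ -> ψ)) | ψ) = T & T = T
(φ & ((φ | (φ -> ψ)) | ψ)) | φ = T | T = T
~((φ & ((φ | (φ -> ψ)) | ψ)) | φ) = ~T = F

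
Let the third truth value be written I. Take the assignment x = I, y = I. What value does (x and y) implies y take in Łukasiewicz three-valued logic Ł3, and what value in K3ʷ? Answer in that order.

T; I

In Łukasiewicz three-valued logic Ł3: x and y = I and I = I
(x and y) implies y = I implies I = T  [min(1, 1−½+½)]
In K3ʷ: x and y = I and I = I
(x and y) implies y = I implies I = I  [any arg is the third value ⇒ result is the third value]
They differ because Łukasiewicz three-valued logic Ł3 and K3ʷ treat I differently under the binary connectives.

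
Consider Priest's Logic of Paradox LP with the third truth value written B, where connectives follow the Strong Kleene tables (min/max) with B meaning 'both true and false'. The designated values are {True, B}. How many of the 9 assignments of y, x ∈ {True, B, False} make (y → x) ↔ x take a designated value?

8

Of the 9 assignments, 8 give a value in {True, B}.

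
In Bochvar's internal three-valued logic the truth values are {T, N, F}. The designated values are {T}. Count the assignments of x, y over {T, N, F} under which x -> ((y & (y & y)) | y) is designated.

3

Designated under: (x=T, y=T); (x=F, y=T); (x=F, y=F).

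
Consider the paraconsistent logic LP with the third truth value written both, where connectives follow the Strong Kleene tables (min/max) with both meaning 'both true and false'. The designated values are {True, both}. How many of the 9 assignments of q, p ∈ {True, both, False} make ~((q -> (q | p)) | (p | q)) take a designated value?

2

Designated under: (q=both, p=both); (q=both, p=False).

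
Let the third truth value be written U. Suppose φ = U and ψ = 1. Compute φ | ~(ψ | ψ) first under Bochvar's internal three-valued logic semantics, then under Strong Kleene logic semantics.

U; U

In Bochvar's internal three-valued logic: ψ | ψ = 1 | 1 = 1
~(ψ | ψ) = ~1 = 0
φ | ~(ψ | ψ) = U | 0 = U
In Strong Kleene logic: ψ | ψ = 1 | 1 = 1
~(ψ | ψ) = ~1 = 0
φ | ~(ψ | ψ) = U | 0 = U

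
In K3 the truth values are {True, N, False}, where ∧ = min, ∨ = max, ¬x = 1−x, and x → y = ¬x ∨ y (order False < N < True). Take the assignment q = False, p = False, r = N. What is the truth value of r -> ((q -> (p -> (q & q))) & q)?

N

q & q = False & False = False
p -> (q & q) = False -> False = True
q -> (p -> (q & q)) = False -> True = True
(q -> (p -> (q & q))) & q = True & False = False
r -> ((q -> (p -> (q & q))) & q) = N -> False = N  [~N | False]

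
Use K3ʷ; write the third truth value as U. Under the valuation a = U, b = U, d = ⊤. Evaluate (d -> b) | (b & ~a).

d -> b = ⊤ -> U = U  [any arg is the third value ⇒ result is the third value]
~a = ~U = U
b & ~a = U & U = U
(d -> b) | (b & ~a) = U | U = U

U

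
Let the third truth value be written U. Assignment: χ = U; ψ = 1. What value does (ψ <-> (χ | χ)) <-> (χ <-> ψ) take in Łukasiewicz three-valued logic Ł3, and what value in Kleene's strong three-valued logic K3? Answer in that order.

In Łukasiewicz three-valued logic Ł3: χ | χ = U | U = U
ψ <-> (χ | χ) = 1 <-> U = U
χ <-> ψ = U <-> 1 = U
(ψ <-> (χ | χ)) <-> (χ <-> ψ) = U <-> U = 1
In Kleene's strong three-valued logic K3: χ | χ = U | U = U
ψ <-> (χ | χ) = 1 <-> U = U
χ <-> ψ = U <-> 1 = U
(ψ <-> (χ | χ)) <-> (χ <-> ψ) = U <-> U = U
They differ because Łukasiewicz three-valued logic Ł3 and Kleene's strong three-valued logic K3 treat U differently under implication.

1; U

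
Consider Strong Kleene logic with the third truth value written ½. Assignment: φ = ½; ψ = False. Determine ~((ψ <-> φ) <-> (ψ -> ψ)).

½

ψ <-> φ = False <-> ½ = ½
ψ -> ψ = False -> False = True
(ψ <-> φ) <-> (ψ -> ψ) = ½ <-> True = ½
~((ψ <-> φ) <-> (ψ -> ψ)) = ~½ = ½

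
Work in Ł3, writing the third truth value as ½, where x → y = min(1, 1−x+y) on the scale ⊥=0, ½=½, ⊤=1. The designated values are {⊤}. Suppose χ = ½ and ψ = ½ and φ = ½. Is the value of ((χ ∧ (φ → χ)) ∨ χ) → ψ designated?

φ → χ = ½ → ½ = ⊤  [min(1, 1−½+½)]
χ ∧ (φ → χ) = ½ ∧ ⊤ = ½
(χ ∧ (φ → χ)) ∨ χ = ½ ∨ ½ = ½
((χ ∧ (φ → χ)) ∨ χ) → ψ = ½ → ½ = ⊤
⊤ ∈ {⊤}.

Yes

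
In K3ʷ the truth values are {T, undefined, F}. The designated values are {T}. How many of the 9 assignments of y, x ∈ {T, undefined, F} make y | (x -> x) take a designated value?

Designated under: (y=T, x=T); (y=T, x=F); (y=F, x=T); (y=F, x=F).

4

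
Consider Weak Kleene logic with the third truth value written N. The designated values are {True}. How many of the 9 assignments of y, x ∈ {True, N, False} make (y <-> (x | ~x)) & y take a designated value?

2

Designated under: (y=True, x=True); (y=True, x=False).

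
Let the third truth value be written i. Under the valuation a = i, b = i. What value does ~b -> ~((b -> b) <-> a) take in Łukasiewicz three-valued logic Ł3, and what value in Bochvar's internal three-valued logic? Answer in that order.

In Łukasiewicz three-valued logic Ł3: ~b = ~i = i
b -> b = i -> i = T  [min(1, 1−½+½)]
(b -> b) <-> a = T <-> i = i
~((b -> b) <-> a) = ~i = i
~b -> ~((b -> b) <-> a) = i -> i = T
In Bochvar's internal three-valued logic: ~b = ~i = i
b -> b = i -> i = i  [any arg is the third value ⇒ result is the third value]
(b -> b) <-> a = i <-> i = i
~((b -> b) <-> a) = ~i = i
~b -> ~((b -> b) <-> a) = i -> i = i
They differ because Łukasiewicz three-valued logic Ł3 and Bochvar's internal three-valued logic treat i differently under the binary connectives.

T; i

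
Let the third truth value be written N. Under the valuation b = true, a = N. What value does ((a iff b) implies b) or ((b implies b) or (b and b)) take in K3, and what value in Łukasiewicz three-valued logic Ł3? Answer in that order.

true; true

In K3: a iff b = N iff true = N
(a iff b) implies b = N implies true = true  [not N or true]
b implies b = true implies true = true
b and b = true and true = true
(b implies b) or (b and b) = true or true = true
((a iff b) implies b) or ((b implies b) or (b and b)) = true or true = true
In Łukasiewicz three-valued logic Ł3: a iff b = N iff true = N
(a iff b) implies b = N implies true = true
b implies b = true implies true = true
b and b = true and true = true
(b implies b) or (b and b) = true or true = true
((a iff b) implies b) or ((b implies b) or (b and b)) = true or true = true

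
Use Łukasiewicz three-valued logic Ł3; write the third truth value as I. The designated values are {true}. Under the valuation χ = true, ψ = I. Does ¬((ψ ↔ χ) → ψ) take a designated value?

ψ ↔ χ = I ↔ true = I  [1 − |½−1|]
(ψ ↔ χ) → ψ = I → I = true
¬((ψ ↔ χ) → ψ) = ¬true = false
false ∉ {true}.

No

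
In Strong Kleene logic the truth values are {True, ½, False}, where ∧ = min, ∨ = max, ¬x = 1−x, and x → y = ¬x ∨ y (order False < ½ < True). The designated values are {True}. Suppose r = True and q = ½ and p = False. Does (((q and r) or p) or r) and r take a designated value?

q and r = ½ and True = ½
(q and r) or p = ½ or False = ½
((q and r) or p) or r = ½ or True = True
(((q and r) or p) or r) and r = True and True = True
True ∈ {True}.

Yes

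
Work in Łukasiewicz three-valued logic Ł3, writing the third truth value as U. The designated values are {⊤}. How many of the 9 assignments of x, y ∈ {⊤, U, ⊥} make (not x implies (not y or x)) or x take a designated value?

7

Of the 9 assignments, 7 give a value in {⊤}.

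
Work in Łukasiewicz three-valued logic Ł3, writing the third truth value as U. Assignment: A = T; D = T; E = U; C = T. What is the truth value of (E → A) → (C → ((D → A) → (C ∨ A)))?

T

E → A = U → T = T
D → A = T → T = T
C ∨ A = T ∨ T = T
(D → A) → (C ∨ A) = T → T = T
C → ((D → A) → (C ∨ A)) = T → T = T
(E → A) → (C → ((D → A) → (C ∨ A))) = T → T = T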